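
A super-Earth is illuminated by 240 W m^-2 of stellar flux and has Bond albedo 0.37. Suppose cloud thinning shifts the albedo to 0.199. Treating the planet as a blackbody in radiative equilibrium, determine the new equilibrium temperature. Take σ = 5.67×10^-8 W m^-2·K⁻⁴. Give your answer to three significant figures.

171 K

T₂ = [S(1−α₂)/(4σ)]^(1/4) = [240.0·0.801/(4σ)]^(1/4) = 170.6 K.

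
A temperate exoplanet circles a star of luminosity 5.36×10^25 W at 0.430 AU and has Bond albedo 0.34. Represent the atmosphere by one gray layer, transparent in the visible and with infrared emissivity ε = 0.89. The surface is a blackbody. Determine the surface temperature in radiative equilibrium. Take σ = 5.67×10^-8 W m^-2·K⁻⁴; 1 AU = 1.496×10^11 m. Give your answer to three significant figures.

271 kelvin

Orbital distance: d = 0.430 AU = 6.433×10^10 m.
S = L/(4πd²) = 1031 W m^-2.
At the top of the atmosphere, σT_e⁴ = S(1−α)/4 = 170.1 W m^-2, giving T_e = 234.0 K.
For a single slab of emissivity ε, T_s⁴ = 2T_e⁴/(2−ε); thus T_s = 234.0·(1.802)^(1/4) = 271.1 K.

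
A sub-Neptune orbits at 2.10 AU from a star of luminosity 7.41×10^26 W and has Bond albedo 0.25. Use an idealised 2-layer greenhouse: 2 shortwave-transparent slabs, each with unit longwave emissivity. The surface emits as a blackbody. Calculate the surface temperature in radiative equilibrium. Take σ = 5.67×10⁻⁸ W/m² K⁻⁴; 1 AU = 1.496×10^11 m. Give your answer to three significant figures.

277 K

d = 2.10 × 1.496×10^11 m = 3.142×10^11 m.
Spreading L over a sphere of radius d: S = 7.41×10^26/(4π·3.14×10^11²) = 597.5 W/m².
Top-of-atmosphere balance: σT_e⁴ = S(1−α)/4 = 112.0 W/m² → T_e = 210.8 K.
With N = 2 opaque layers, T_s = (N+1)^(1/4)·T_e = 3^(1/4)·210.8 = 277.5 K.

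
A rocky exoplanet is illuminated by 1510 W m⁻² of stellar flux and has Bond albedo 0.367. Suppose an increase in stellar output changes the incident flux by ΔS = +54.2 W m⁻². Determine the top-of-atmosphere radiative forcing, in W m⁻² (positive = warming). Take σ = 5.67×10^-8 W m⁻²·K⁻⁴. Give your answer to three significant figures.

8.58 W m⁻²

ΔF = Δ[S(1−α)]/4 = (1−0.367)·+54.2/4 = 8.577 W m⁻².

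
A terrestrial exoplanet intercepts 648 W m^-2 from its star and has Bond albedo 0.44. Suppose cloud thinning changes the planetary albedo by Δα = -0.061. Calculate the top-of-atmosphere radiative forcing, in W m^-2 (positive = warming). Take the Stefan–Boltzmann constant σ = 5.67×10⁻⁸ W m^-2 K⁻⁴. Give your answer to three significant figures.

ΔF = −(S/4)Δα = −(648.0/4)×(-0.061) = 9.882 W m^-2.

9.88 W m^-2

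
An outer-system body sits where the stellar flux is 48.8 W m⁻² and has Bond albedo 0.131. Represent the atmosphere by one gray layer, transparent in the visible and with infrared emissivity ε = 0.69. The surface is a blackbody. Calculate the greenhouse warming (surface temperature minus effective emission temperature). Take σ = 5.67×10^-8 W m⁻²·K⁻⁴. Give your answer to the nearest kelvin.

13 K

At the top of the atmosphere, σT_e⁴ = S(1−α)/4 = 10.60 W m⁻², giving T_e = 116.9 K.
For a single slab of emissivity ε, T_s⁴ = 2T_e⁴/(2−ε); thus T_s = 116.9·(1.527)^(1/4) = 130.0 K.
Greenhouse warming: T_s − T_e = 13.05 K.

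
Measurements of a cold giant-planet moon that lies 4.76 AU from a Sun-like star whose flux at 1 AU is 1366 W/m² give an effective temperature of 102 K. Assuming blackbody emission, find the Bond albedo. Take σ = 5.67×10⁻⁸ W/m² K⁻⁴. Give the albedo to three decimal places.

Flux at the orbit: S = 1366/(4.76)² = 60.29 W/m².
Rearranging the radiative balance, α = 1 − 4σT⁴/S.
σT⁴ = 6.137 W/m², so 4σT⁴ = 24.55 W/m².
1−α = 24.55/60.29 = 0.4072, so α = 0.5928.

0.593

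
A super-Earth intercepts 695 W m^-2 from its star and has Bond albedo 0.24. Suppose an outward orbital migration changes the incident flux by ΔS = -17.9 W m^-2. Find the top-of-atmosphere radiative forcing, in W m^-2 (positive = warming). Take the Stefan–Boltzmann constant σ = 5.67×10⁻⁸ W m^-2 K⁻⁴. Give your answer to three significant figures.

Only a fraction (1−α) is absorbed and it's spread over 4πR², so ΔF = (1−α)ΔS/4 = -3.401 W m^-2.

-3.40 W m^-2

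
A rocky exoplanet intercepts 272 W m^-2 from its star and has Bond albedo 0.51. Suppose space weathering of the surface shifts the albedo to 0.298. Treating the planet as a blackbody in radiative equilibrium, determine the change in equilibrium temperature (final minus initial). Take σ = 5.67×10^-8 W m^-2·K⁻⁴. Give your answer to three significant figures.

14.6 K

With α = 0.51, T₁ = 155.7 K.
Final:   T₂ = [S(1−0.298)/(4σ)]^(1/4) = 170.3 K.
Change: 170.3 − 155.7 = 14.64 K.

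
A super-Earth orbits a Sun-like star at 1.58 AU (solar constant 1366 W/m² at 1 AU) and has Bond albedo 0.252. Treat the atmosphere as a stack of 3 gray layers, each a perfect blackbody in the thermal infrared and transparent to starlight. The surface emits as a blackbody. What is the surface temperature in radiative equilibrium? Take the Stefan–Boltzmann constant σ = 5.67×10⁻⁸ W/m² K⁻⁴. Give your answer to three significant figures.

Irradiance scales as 1/d², so S = 1366 W/m² × (1/1.58)² = 547.2 W/m².
OLR = S(1−α)/4 = 102.3 W/m²; the top layer radiates at T_e = 206.1 K.
Layer-by-layer balance gives σT_s⁴ = (N+1)σT_e⁴, so T_s = 4^¼·206.1 = 291.5 K.

291 K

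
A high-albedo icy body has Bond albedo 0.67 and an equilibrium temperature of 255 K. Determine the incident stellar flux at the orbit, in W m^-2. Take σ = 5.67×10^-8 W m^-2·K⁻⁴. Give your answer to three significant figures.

Invert the energy balance for S: S = 4σT⁴/(1−α).
σT⁴ = 5.67×10⁻⁸·(255)⁴ = 239.7 W m^-2.
S = 4·239.7/0.33 = 2906 W m^-2.

2910 W m^-2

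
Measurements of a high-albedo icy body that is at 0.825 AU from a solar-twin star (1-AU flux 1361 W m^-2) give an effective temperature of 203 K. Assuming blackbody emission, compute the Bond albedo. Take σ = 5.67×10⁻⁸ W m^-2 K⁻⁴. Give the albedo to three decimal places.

0.807

Irradiance scales as 1/d², so S = 1361 W m^-2 × (1/0.825)² = 2000 W m^-2.
Energy balance: S(1−α)/4 = σT⁴, so 1−α = 4σT⁴/S.
σT⁴ = 96.29 W m^-2, so 4σT⁴ = 385.1 W m^-2.
Hence α = 1 − 385.1/2000 = 0.8074.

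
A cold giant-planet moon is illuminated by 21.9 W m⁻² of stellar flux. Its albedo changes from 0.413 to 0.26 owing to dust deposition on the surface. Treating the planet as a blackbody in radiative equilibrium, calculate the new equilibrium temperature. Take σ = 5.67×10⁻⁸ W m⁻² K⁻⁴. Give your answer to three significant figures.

91.9 K

With the new albedo, S(1−α₂)/4 = 4.051 W m⁻², so T₂ = 91.94 K.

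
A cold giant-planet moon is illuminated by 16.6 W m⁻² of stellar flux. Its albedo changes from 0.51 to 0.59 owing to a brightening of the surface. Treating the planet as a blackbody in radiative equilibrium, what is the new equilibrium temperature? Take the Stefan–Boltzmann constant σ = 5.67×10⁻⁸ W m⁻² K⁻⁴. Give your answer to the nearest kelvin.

74 kelvin

With the new albedo, S(1−α₂)/4 = 1.702 W m⁻², so T₂ = 74.01 K.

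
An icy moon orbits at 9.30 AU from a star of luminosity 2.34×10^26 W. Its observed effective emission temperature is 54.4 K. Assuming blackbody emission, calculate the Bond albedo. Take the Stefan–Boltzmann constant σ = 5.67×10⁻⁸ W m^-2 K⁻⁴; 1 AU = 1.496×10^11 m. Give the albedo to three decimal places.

d = 9.30 × 1.496×10^11 m = 1.391×10^12 m.
Spreading L over a sphere of radius d: S = 2.34×10^26/(4π·1.39×10^12²) = 9.620 W m^-2.
From σT⁴ = S(1−α)/4 we invert for α: 1−α = 4σT⁴/S.
σT⁴ = 0.4966 W m^-2, so 4σT⁴ = 1.986 W m^-2.
Hence α = 1 − 1.986/9.620 = 0.7935.

0.794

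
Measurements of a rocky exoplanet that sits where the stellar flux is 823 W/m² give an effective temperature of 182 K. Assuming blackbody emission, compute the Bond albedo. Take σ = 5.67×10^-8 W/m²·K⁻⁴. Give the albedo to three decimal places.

0.698

From σT⁴ = S(1−α)/4 we invert for α: 1−α = 4σT⁴/S.
σT⁴ = 62.21 W/m², so 4σT⁴ = 248.8 W/m².
Hence α = 1 − 248.8/823.0 = 0.6976.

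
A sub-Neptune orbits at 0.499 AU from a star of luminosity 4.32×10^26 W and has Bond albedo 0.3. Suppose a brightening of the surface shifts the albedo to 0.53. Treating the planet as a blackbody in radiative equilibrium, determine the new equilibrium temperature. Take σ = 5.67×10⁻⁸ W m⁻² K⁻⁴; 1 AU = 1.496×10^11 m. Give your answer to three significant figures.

336 K

Orbital distance: d = 0.499 AU = 7.465×10^10 m.
Flux at the orbit: S = L/(4πd²) = 4.32×10^26/(4π·(7.47×10^10)²) = 6169 W m⁻².
New equilibrium: T₂ = [(1−0.53)·6169/(4σ)]^(1/4) = 336.3 K.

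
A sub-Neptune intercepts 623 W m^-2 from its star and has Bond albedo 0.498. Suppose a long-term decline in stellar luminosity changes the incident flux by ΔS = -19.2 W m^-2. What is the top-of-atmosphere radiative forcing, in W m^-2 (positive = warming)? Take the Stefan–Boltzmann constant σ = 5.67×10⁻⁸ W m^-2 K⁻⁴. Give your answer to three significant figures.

Only a fraction (1−α) is absorbed and it's spread over 4πR², so ΔF = (1−α)ΔS/4 = -2.410 W m^-2.

-2.41 W m^-2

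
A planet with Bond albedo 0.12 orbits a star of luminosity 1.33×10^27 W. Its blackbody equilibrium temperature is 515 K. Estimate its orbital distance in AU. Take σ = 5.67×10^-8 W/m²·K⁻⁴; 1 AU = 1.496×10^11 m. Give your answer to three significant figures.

0.511 AU

Energy balance gives S = 4σT⁴/(1−α) = 18130 W/m².
Then d = [L/(4πS)]^(1/2) = 7.641×10^10 m, i.e. 0.5107 AU.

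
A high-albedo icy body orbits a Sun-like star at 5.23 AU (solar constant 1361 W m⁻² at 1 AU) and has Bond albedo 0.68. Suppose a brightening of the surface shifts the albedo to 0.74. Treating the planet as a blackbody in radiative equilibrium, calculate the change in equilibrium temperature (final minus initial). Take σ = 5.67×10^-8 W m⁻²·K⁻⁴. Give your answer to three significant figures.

-4.63 K

By the inverse-square law, S = 1361/5.23² = 49.76 W m⁻².
Before: T₁ = [49.76·0.32/(4σ)]^(1/4) = 91.54 K.
After:  T₂ = [49.76·0.26/(4σ)]^(1/4) = 86.91 K.
ΔT = T₂ − T₁ = -4.630 K.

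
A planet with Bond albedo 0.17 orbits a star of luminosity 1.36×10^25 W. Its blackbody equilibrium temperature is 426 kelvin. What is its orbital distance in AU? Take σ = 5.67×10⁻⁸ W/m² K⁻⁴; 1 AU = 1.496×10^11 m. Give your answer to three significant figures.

0.0733 AU

Energy balance gives S = 4σT⁴/(1−α) = 8999 W/m².
S = L/(4πd²) → d = √(L/4πS) = √(1.36×10^25/(4π·8999)) = 1.097×10^10 m = 0.07330 AU.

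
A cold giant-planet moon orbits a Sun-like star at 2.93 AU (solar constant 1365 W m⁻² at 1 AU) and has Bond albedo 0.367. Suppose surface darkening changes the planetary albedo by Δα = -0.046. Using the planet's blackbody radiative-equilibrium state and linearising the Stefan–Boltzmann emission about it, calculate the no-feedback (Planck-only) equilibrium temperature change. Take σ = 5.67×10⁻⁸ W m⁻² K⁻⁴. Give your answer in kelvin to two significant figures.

2.6 K

By the inverse-square law, S = 1365/2.93² = 159.0 W m⁻².
Reference equilibrium: T_e = [S(1−α)/(4σ)]^(1/4) = 145.1 K.
TOA radiative forcing: ΔF = −S·Δα/4 = −159.0·(-0.046)/4 = 1.829 W m⁻².
Planck response: λ_P = 4σT_e³ = 4·5.67×10⁻⁸·(145.1)³ = 0.6934 W m⁻²/K.
So ΔT₀ = 1.829/0.6934 = 2.64 K.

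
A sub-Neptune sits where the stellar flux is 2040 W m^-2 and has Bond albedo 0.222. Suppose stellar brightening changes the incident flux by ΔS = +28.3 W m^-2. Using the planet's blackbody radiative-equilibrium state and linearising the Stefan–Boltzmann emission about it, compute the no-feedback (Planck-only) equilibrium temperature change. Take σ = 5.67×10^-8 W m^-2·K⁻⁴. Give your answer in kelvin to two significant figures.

Unperturbed T_e = [2040·(1−0.222)/(4σ)]^¼ = 289.2 K.
Only a fraction (1−α) is absorbed and it's spread over 4πR², so ΔF = (1−α)ΔS/4 = 5.504 W m^-2.
Planck response: λ_P = 4σT_e³ = 4·5.67×10⁻⁸·(289.2)³ = 5.487 W m^-2/K.
So ΔT₀ = 5.504/5.487 = 1.00 K.

1.0 K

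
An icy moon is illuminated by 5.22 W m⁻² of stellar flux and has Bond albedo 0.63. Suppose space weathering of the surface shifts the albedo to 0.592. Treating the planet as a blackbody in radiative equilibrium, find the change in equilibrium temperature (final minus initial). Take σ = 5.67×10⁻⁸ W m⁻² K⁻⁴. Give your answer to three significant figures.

Initial: T₁ = [S(1−0.63)/(4σ)]^(1/4) = 54.02 K.
With α = 0.592, T₂ = 55.36 K.
ΔT = T₂ − T₁ = 1.337 K.

1.34 K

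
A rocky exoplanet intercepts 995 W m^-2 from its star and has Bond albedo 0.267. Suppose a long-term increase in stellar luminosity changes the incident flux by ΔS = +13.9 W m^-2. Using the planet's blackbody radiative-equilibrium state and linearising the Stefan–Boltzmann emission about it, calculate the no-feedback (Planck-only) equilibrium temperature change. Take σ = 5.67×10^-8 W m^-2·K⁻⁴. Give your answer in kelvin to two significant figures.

0.83 K

Reference equilibrium: T_e = [S(1−α)/(4σ)]^(1/4) = 238.1 K.
TOA radiative forcing: ΔF = (1−α)ΔS/4 = 0.733·(+13.9)/4 = 2.547 W m^-2.
Linearising σT⁴ gives d(σT⁴)/dT = 4σT_e³ = 3.063 W m^-2 per K.
Hence the no-feedback warming is ΔF/(4σT_e³) = 0.832 K.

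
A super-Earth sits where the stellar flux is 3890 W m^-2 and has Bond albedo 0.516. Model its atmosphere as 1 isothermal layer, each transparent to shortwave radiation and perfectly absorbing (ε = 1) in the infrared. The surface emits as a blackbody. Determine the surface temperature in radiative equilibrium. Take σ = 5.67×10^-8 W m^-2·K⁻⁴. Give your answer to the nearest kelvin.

OLR = S(1−α)/4 = 470.7 W m^-2; the top layer radiates at T_e = 301.8 K.
With N = 1 opaque layers, T_s = (N+1)^(1/4)·T_e = 2^(1/4)·301.8 = 359.0 K.

359 kelvin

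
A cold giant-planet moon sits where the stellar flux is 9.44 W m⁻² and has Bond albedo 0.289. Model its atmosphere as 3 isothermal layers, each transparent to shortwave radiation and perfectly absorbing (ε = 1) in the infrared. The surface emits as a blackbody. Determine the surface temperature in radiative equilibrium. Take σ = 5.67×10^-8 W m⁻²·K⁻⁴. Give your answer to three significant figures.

OLR = S(1−α)/4 = 1.678 W m⁻²; the top layer radiates at T_e = 73.76 K.
Layer-by-layer balance gives σT_s⁴ = (N+1)σT_e⁴, so T_s = 4^¼·73.76 = 104.3 K.

104 K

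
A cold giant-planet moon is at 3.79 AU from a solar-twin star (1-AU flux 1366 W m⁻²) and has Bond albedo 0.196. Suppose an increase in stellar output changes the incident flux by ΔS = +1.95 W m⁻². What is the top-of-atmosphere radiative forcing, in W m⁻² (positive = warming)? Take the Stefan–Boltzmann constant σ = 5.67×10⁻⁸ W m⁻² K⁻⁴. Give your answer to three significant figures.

Flux at the orbit: S = 1366/(3.79)² = 95.10 W m⁻².
TOA radiative forcing: ΔF = (1−α)ΔS/4 = 0.804·(+1.95)/4 = 0.3920 W m⁻².

0.392 W m⁻²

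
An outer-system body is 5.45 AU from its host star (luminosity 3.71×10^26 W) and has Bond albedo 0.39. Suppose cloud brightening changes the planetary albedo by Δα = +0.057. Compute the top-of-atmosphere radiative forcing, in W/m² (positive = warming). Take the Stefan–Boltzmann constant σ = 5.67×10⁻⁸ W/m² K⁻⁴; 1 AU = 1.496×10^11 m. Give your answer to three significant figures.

d = 5.45 × 1.496×10^11 m = 8.153×10^11 m.
Flux at the orbit: S = L/(4πd²) = 3.71×10^26/(4π·(8.15×10^11)²) = 44.41 W/m².
The change in absorbed flux is Δ[S(1−α)/4] = −SΔα/4 = -0.6329 W/m².

-0.633 W/m²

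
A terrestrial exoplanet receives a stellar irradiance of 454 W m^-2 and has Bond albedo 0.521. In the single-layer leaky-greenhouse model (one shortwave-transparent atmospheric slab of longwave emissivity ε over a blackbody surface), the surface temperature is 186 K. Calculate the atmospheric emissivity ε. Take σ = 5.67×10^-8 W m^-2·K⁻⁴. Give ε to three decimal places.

0.398

First, T_e = [454.0·(1−0.521)/(4σ)]^(1/4) = 176.0 K.
T_s⁴ = T_e⁴·2/(2−ε) → ε = 2 − 2(T_e/T_s)⁴ = 2 − 2·(176.0/186)⁴ = 0.3978.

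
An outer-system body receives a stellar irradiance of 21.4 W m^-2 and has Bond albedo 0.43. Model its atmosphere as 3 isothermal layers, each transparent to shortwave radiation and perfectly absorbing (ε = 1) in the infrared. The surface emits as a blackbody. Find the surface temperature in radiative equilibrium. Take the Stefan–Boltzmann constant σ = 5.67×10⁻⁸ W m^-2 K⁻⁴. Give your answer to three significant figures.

121 kelvin

Top-of-atmosphere balance: σT_e⁴ = S(1−α)/4 = 3.050 W m^-2 → T_e = 85.64 K.
Layer-by-layer balance gives σT_s⁴ = (N+1)σT_e⁴, so T_s = 4^¼·85.64 = 121.1 K.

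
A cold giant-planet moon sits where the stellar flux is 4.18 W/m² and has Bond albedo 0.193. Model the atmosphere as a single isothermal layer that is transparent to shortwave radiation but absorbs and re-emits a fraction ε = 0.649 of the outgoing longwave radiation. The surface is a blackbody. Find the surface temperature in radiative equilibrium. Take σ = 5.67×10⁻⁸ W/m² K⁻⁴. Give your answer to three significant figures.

The planet radiates to space at T_e = [S(1−α)/(4σ)]^(1/4) = 62.10 K.
For a single slab of emissivity ε, T_s⁴ = 2T_e⁴/(2−ε); thus T_s = 62.10·(1.48)^(1/4) = 68.50 K.

68.5 K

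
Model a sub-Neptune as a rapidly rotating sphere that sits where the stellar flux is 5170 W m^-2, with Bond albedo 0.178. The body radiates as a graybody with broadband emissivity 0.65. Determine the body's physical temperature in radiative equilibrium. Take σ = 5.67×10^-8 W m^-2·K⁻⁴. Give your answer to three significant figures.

Absorbed flux (global mean): S(1−α)/4 = 5170·0.822/4 = 1062 W m^-2.
Radiative balance εσT⁴ = 1062 gives T = [1062/(0.65·σ)]^(1/4) = 412.1 K.

412 kelvin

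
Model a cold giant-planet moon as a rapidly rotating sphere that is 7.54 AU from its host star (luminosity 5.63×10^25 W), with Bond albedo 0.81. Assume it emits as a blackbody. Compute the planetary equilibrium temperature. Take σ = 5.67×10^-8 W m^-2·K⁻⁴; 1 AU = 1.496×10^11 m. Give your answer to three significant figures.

41.4 kelvin

d = 7.54 × 1.496×10^11 m = 1.128×10^12 m.
Flux at the orbit: S = L/(4πd²) = 5.63×10^25/(4π·(1.13×10^12)²) = 3.521 W m^-2.
The planet absorbs (1−α)S over its disc πR² and re-emits over 4πR², so the mean absorbed flux is (1−0.81)·3.521/4 = 0.1673 W m^-2.
Set σT⁴ = 0.1673 → T = (0.1673/σ)^(1/4) = 41.44 K.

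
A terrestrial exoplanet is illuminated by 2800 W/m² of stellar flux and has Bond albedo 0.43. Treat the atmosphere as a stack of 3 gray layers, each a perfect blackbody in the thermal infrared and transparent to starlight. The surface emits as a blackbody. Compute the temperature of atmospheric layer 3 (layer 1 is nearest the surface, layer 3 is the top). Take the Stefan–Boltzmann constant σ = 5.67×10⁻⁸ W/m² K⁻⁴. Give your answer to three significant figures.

290 K

The effective emission temperature is T_e = [S(1−α)/(4σ)]^¼ = 289.6 K.
In the N-layer model, layer k (counted from the surface) has T_k = (N+1−k)^(1/4)·T_e.
T_3 = (1)^(1/4)·289.6 = 289.6 K.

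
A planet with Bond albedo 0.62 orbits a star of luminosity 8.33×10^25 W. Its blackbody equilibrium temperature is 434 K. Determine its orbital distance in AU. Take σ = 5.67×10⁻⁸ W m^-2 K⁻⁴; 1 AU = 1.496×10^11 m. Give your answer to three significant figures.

0.118 AU

The flux needed for this T is 4σT⁴/(1−0.62) = 21170 W m^-2.
From L = 4πd²S, d = √(8.33×10^25/(4π·21170)) = 1.769×10^10 m = 0.1183 AU.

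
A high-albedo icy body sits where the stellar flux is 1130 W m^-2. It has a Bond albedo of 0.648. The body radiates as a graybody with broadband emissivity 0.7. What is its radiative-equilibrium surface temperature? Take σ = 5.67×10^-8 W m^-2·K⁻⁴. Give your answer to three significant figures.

Absorbed flux (global mean): S(1−α)/4 = 1130·0.352/4 = 99.44 W m^-2.
Radiative balance εσT⁴ = 99.44 gives T = [99.44/(0.7·σ)]^(1/4) = 223.7 K.

224 K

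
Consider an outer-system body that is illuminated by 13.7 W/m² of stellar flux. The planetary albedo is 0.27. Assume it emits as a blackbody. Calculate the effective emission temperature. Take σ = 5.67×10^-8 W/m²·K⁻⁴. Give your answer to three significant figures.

Absorbed flux (global mean): S(1−α)/4 = 13.70·0.73/4 = 2.500 W/m².
Set σT⁴ = 2.500 → T = (2.500/σ)^(1/4) = 81.49 K.

81.5 K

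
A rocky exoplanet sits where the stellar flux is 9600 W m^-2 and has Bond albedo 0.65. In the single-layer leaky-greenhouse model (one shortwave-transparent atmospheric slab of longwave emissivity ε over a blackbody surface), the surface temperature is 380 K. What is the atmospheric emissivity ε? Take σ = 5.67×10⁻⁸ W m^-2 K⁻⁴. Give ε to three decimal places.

TOA balance gives T_e = 348.9 K.
Since (2−ε)/2 = (T_e/T_s)⁴ = 0.7105, ε = 0.5790.

0.579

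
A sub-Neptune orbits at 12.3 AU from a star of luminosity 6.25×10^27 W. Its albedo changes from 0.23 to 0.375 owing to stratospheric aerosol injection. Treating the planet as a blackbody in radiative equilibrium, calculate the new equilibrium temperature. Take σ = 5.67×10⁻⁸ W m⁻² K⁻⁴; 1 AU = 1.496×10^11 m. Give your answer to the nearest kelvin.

d = 12.3 × 1.496×10^11 m = 1.840×10^12 m.
Flux at the orbit: S = L/(4πd²) = 6.25×10^27/(4π·(1.84×10^12)²) = 146.9 W m⁻².
With the new albedo, S(1−α₂)/4 = 22.95 W m⁻², so T₂ = 141.8 K.

142 K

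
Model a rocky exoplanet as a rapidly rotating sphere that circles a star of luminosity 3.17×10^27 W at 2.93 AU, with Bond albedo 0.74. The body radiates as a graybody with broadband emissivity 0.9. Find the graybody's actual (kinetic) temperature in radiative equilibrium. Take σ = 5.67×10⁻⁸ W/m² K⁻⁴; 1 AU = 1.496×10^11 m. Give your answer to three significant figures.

202 K

d = 2.93 × 1.496×10^11 m = 4.383×10^11 m.
Flux at the orbit: S = L/(4πd²) = 3.17×10^27/(4π·(4.38×10^11)²) = 1313 W/m².
Absorbed flux (global mean): S(1−α)/4 = 1313·0.26/4 = 85.34 W/m².
Radiative balance εσT⁴ = 85.34 gives T = [85.34/(0.9·σ)]^(1/4) = 202.2 K.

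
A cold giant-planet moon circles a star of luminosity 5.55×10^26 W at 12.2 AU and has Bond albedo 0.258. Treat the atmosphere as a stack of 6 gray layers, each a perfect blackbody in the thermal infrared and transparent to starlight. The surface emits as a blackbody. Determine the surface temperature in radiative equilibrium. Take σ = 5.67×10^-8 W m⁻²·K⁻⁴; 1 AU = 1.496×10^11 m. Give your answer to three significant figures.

Orbital distance: d = 12.2 AU = 1.825×10^12 m.
Flux at the orbit: S = L/(4πd²) = 5.55×10^26/(4π·(1.83×10^12)²) = 13.26 W m⁻².
Top-of-atmosphere balance: σT_e⁴ = S(1−α)/4 = 2.459 W m⁻² → T_e = 81.15 K.
For an N-layer opaque stack, T_s⁴ = (N+1)T_e⁴, hence T_s = (7)^(1/4)×81.15 K = 132.0 K.

132 kelvin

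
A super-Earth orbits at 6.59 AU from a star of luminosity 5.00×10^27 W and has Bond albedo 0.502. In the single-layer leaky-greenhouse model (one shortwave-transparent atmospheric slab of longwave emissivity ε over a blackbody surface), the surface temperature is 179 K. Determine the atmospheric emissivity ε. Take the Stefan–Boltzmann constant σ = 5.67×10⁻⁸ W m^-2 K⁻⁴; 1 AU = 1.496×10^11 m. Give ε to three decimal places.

0.249

d = 6.59 × 1.496×10^11 m = 9.859×10^11 m.
Flux at the orbit: S = L/(4πd²) = 5.00×10^27/(4π·(9.86×10^11)²) = 409.4 W m^-2.
Effective temperature: T_e = [S(1−α)/(4σ)]^(1/4) = 173.2 K.
T_s⁴ = T_e⁴·2/(2−ε) → ε = 2 − 2(T_e/T_s)⁴ = 2 − 2·(173.2/179)⁴ = 0.2488.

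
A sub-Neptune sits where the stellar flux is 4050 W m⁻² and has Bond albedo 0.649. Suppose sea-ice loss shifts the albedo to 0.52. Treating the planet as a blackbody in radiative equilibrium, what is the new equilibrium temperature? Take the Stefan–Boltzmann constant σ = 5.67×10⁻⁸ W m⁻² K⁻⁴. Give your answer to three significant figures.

304 kelvin

T₂ = [S(1−α₂)/(4σ)]^(1/4) = [4050·0.48/(4σ)]^(1/4) = 304.3 K.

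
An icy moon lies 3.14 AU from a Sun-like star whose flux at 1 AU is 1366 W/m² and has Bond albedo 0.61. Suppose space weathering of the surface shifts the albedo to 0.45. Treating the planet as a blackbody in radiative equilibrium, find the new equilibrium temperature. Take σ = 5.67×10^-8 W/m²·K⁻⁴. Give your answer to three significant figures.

135 kelvin

Flux at the orbit: S = 1366/(3.14)² = 138.5 W/m².
With the new albedo, S(1−α₂)/4 = 19.05 W/m², so T₂ = 135.4 K.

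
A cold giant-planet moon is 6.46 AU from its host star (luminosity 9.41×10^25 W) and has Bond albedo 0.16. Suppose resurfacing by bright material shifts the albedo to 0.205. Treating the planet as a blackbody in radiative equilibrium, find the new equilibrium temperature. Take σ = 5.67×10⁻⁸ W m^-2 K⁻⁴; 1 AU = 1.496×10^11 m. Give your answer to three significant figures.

d = 6.46 × 1.496×10^11 m = 9.664×10^11 m.
Flux at the orbit: S = L/(4πd²) = 9.41×10^25/(4π·(9.66×10^11)²) = 8.018 W m^-2.
T₂ = [S(1−α₂)/(4σ)]^(1/4) = [8.018·0.795/(4σ)]^(1/4) = 72.81 K.

72.8 kelvin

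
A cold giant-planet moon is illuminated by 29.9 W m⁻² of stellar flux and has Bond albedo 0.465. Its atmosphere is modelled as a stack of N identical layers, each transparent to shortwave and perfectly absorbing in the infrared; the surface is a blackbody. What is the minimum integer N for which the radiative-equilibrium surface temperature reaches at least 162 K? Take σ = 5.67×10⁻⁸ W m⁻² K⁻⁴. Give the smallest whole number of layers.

The effective emission temperature is T_e = [S(1−α)/(4σ)]^¼ = 91.64 K.
T_s = (N+1)^(1/4)·T_e ≥ 162 K requires N+1 ≥ (T_s/T_e)⁴ = (162/91.64)⁴ = 9.765.
The minimum whole number is N = 9.

9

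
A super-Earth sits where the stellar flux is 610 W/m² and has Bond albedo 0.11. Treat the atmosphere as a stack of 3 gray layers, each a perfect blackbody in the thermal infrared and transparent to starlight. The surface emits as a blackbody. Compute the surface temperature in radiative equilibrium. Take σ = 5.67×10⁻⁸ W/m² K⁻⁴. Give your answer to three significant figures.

313 kelvin

The effective emission temperature is T_e = [S(1−α)/(4σ)]^¼ = 221.2 K.
Layer-by-layer balance gives σT_s⁴ = (N+1)σT_e⁴, so T_s = 4^¼·221.2 = 312.8 K.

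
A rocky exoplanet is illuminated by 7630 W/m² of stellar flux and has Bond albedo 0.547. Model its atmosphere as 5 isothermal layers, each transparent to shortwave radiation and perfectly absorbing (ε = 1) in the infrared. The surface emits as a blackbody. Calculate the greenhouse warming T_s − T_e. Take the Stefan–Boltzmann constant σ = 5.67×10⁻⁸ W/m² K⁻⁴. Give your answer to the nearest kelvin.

199 kelvin

OLR = S(1−α)/4 = 864.1 W/m²; the top layer radiates at T_e = 351.4 K.
Surface: T_s = (6)^¼·T_e = 549.9 K.
Warming: T_s − T_e = 198.5 K.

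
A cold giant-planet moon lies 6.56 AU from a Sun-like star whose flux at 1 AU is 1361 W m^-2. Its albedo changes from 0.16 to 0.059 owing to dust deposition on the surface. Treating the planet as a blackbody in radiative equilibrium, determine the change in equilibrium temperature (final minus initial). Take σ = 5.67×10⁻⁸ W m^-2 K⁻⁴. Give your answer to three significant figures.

3.00 K

Flux at the orbit: S = 1361/(6.56)² = 31.63 W m^-2.
Initial: T₁ = [S(1−0.16)/(4σ)]^(1/4) = 104.0 K.
After:  T₂ = [31.63·0.941/(4σ)]^(1/4) = 107.0 K.
Change: 107.0 − 104.0 = 2.995 K.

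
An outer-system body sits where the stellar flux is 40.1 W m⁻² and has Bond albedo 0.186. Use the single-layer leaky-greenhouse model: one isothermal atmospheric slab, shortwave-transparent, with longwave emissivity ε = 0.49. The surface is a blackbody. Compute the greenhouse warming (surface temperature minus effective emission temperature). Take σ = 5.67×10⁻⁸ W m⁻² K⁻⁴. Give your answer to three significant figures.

7.97 kelvin

At the top of the atmosphere, σT_e⁴ = S(1−α)/4 = 8.160 W m⁻², giving T_e = 109.5 K.
For a single slab of emissivity ε, T_s⁴ = 2T_e⁴/(2−ε); thus T_s = 109.5·(1.325)^(1/4) = 117.5 K.
T_s − T_e = 117.5 − 109.5 = 7.972 K.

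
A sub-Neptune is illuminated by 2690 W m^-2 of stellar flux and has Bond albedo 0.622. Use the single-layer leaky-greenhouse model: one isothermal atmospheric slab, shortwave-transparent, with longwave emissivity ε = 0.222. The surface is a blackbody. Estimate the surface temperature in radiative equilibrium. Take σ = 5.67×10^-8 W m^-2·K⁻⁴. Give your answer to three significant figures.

At the top of the atmosphere, σT_e⁴ = S(1−α)/4 = 254.2 W m^-2, giving T_e = 258.8 K.
The surface balance (absorbed SW + ε·downward IR = σT_s⁴) with T_a⁴ = T_s⁴/2 reduces to T_s = T_e·[2/(2−ε)]^¼ = 266.5 K.

266 K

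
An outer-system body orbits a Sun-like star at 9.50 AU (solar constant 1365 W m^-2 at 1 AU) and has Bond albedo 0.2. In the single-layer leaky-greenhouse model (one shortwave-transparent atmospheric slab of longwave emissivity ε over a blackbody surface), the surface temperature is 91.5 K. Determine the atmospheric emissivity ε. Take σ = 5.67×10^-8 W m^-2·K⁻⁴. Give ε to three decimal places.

By the inverse-square law, S = 1365/9.50² = 15.12 W m^-2.
Effective temperature: T_e = [S(1−α)/(4σ)]^(1/4) = 85.46 K.
T_s⁴ = T_e⁴·2/(2−ε) → ε = 2 − 2(T_e/T_s)⁴ = 2 − 2·(85.46/91.5)⁴ = 0.4778.

0.478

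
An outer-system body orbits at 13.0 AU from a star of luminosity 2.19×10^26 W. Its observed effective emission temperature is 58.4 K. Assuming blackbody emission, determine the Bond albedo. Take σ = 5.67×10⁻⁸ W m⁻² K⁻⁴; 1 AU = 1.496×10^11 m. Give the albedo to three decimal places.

0.427

Orbital distance: d = 13.0 AU = 1.945×10^12 m.
Flux at the orbit: S = L/(4πd²) = 2.19×10^26/(4π·(1.94×10^12)²) = 4.608 W m⁻².
From σT⁴ = S(1−α)/4 we invert for α: 1−α = 4σT⁴/S.
σT⁴ = 0.6595 W m⁻², so 4σT⁴ = 2.638 W m⁻².
1−α = 2.638/4.608 = 0.5725, so α = 0.4275.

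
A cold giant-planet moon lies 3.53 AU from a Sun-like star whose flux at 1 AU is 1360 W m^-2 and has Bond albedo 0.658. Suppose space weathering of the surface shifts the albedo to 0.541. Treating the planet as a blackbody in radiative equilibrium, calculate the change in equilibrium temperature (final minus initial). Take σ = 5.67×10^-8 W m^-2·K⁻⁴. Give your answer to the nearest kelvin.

9 kelvin

Irradiance scales as 1/d², so S = 1360 W m^-2 × (1/3.53)² = 109.1 W m^-2.
With α = 0.658, T₁ = 113.3 K.
After:  T₂ = [109.1·0.459/(4σ)]^(1/4) = 121.9 K.
Change: 121.9 − 113.3 = 8.646 K.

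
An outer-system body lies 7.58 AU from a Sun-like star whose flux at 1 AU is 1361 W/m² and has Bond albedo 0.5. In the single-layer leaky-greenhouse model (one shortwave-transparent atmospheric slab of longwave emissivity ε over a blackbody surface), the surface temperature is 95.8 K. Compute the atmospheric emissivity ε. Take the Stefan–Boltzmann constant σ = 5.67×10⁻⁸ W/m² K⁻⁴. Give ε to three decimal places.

0.760

By the inverse-square law, S = 1361/7.58² = 23.69 W/m².
First, T_e = [23.69·(1−0.5)/(4σ)]^(1/4) = 85.01 K.
Inverting T_s⁴ = 2T_e⁴/(2−ε): (T_e/T_s)⁴ = 0.6200, so ε = 2(1 − 0.6200) = 0.7600.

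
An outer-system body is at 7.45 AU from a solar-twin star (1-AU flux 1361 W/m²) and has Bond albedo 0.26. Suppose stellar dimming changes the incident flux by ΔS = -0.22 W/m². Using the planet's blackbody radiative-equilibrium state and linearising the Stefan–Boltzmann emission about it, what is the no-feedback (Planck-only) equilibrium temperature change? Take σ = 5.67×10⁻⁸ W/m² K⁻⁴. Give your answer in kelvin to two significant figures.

By the inverse-square law, S = 1361/7.45² = 24.52 W/m².
Reference equilibrium: T_e = [S(1−α)/(4σ)]^(1/4) = 94.58 K.
ΔF = Δ[S(1−α)]/4 = (1−0.26)·-0.22/4 = -0.04070 W/m².
Linearising σT⁴ gives d(σT⁴)/dT = 4σT_e³ = 0.1919 W/m² per K.
ΔT₀ = ΔF/λ_P = -0.04070/0.1919 = -0.212 K.

-0.21 K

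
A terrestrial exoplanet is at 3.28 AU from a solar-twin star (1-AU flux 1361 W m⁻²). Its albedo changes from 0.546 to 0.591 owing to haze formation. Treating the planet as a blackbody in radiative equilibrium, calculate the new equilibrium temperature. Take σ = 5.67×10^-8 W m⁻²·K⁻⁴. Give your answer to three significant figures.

By the inverse-square law, S = 1361/3.28² = 126.5 W m⁻².
With the new albedo, S(1−α₂)/4 = 12.94 W m⁻², so T₂ = 122.9 K.

123 kelvin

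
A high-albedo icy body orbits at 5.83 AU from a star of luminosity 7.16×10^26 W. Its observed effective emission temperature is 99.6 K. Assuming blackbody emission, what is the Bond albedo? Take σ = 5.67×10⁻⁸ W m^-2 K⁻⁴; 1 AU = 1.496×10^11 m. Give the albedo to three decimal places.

Orbital distance: d = 5.83 AU = 8.722×10^11 m.
Spreading L over a sphere of radius d: S = 7.16×10^26/(4π·8.72×10^11²) = 74.90 W m^-2.
From σT⁴ = S(1−α)/4 we invert for α: 1−α = 4σT⁴/S.
4σT⁴ = 4·5.67×10⁻⁸·(99.6)⁴ = 22.32 W m^-2.
1−α = 22.32/74.90 = 0.2980, so α = 0.7020.

0.702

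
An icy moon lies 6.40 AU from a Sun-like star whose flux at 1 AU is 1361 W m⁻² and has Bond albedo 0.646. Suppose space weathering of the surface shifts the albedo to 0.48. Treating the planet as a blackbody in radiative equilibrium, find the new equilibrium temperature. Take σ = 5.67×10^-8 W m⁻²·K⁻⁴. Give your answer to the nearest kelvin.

By the inverse-square law, S = 1361/6.40² = 33.23 W m⁻².
New equilibrium: T₂ = [(1−0.48)·33.23/(4σ)]^(1/4) = 93.43 K.

93 K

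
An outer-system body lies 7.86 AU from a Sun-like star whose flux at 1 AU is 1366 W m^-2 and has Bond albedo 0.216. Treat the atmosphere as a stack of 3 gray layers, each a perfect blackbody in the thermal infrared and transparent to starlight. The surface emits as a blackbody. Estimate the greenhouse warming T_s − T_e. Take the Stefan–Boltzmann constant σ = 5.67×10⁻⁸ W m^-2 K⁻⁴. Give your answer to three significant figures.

38.7 kelvin

Irradiance scales as 1/d², so S = 1366 W m^-2 × (1/7.86)² = 22.11 W m^-2.
Top-of-atmosphere balance: σT_e⁴ = S(1−α)/4 = 4.334 W m^-2 → T_e = 93.50 K.
Surface: T_s = (4)^¼·T_e = 132.2 K.
Warming: T_s − T_e = 38.73 K.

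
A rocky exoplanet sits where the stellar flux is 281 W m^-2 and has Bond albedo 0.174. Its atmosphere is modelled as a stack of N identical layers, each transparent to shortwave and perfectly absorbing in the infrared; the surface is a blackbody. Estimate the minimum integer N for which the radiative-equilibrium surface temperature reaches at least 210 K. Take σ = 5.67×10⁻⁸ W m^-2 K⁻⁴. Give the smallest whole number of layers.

OLR = S(1−α)/4 = 58.03 W m^-2; the top layer radiates at T_e = 178.9 K.
Since T_s⁴ = (N+1)T_e⁴, we need N ≥ (T_s/T_e)⁴ − 1 = 0.900.
So N ≥ 0.900; the smallest integer is N = 1.

1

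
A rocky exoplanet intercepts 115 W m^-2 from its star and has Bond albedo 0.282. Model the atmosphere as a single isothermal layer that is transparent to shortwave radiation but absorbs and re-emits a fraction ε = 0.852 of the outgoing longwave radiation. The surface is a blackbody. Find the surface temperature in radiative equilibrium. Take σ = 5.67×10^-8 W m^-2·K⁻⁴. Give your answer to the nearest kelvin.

Effective emission temperature (TOA balance): σT_e⁴ = S(1−α)/4 = 20.64 W m^-2 → T_e = 138.1 K.
Surface balance with a leaky layer gives σT_s⁴ = σT_e⁴·2/(2−ε), so T_s = T_e·[2/(2−0.852)]^(1/4) = 158.7 K.

159 kelvin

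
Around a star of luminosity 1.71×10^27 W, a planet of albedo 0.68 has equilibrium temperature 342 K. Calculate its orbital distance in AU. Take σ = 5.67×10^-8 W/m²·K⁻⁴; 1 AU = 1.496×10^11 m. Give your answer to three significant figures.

The flux needed for this T is 4σT⁴/(1−0.68) = 9696 W/m².
Then d = [L/(4πS)]^(1/2) = 1.185×10^11 m, i.e. 0.7919 AU.

0.792 AU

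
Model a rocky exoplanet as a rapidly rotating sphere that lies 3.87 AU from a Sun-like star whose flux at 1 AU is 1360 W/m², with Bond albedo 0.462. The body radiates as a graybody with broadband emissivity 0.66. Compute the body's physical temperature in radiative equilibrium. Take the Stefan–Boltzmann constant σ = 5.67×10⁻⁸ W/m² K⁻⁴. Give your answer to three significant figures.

Flux at the orbit: S = 1360/(3.87)² = 90.81 W/m².
Averaging over the sphere, the absorbed flux is S(1−α)/4 = 12.21 W/m².
Radiative balance εσT⁴ = 12.21 gives T = [12.21/(0.66·σ)]^(1/4) = 134.4 K.

134 kelvin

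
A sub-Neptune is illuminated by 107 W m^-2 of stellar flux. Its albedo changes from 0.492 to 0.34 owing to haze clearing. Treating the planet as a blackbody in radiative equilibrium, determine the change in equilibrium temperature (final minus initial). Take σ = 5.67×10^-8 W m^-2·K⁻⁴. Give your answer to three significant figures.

8.41 K

Before: T₁ = [107.0·0.508/(4σ)]^(1/4) = 124.4 K.
With α = 0.34, T₂ = 132.8 K.
ΔT = T₂ − T₁ = 8.415 K.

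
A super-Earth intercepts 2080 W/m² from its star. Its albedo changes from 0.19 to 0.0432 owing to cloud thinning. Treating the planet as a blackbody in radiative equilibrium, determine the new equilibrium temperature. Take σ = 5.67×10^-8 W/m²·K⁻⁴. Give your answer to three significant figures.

T₂ = [S(1−α₂)/(4σ)]^(1/4) = [2080·0.957/(4σ)]^(1/4) = 306.1 K.

306 K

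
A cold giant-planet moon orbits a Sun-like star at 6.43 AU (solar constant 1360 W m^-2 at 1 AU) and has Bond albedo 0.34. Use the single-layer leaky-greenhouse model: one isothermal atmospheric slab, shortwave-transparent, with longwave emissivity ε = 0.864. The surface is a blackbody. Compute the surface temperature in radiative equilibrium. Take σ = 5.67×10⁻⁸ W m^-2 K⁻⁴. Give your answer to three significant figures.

By the inverse-square law, S = 1360/6.43² = 32.89 W m^-2.
The planet radiates to space at T_e = [S(1−α)/(4σ)]^(1/4) = 98.91 K.
The surface balance (absorbed SW + ε·downward IR = σT_s⁴) with T_a⁴ = T_s⁴/2 reduces to T_s = T_e·[2/(2−ε)]^¼ = 113.9 K.

114 kelvin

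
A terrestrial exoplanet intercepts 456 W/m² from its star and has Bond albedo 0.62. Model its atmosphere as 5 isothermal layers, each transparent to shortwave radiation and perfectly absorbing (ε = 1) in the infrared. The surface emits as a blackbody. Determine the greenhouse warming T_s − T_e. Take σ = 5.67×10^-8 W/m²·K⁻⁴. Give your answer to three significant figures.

OLR = S(1−α)/4 = 43.32 W/m²; the top layer radiates at T_e = 166.3 K.
T_s = (N+1)^(1/4)·T_e = 260.2 K.
So the greenhouse effect raises the surface by 260.2 − 166.3 = 93.95 K.

93.9 K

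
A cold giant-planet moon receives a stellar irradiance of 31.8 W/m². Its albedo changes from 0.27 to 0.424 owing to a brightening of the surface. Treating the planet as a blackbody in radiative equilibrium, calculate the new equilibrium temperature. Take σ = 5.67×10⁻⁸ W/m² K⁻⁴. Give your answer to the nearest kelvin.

With the new albedo, S(1−α₂)/4 = 4.579 W/m², so T₂ = 94.80 K.

95 K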